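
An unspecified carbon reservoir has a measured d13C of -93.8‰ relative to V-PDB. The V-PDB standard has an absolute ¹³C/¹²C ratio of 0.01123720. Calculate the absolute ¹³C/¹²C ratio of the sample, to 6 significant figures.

R_sample = R_standard × (d13C/1000 + 1)
R_sample = 0.01123720 × (-93.8/1000 + 1) = 0.01123720 × 0.906200
R_sample = 0.0101832

0.0101832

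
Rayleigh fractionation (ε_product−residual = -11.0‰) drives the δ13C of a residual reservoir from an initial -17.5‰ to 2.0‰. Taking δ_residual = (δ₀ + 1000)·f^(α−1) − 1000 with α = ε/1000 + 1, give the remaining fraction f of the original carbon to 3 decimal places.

0.168

α − 1 = ε/1000 = -0.0110
(δ_res + 1000)/(δ₀ + 1000) = (2.0 + 1000)/(-17.5 + 1000) = 1002.0/982.5 = 1.019847
f = 1.019847^(1/-0.0110) = exp(ln(1.019847)/-0.0110) = exp(0.01965/-0.0110)
f = exp(-1.7866) = 0.1675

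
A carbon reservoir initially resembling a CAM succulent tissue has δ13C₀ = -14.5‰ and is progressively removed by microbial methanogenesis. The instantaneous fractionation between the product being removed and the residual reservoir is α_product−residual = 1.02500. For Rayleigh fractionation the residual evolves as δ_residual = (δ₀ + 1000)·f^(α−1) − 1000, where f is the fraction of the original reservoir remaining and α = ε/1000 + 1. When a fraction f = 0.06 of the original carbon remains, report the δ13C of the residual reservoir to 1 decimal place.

Rayleigh residual: δ_res = (δ₀ + 1000)·f^(α−1) − 1000
α − 1 = 0.02500
f^(α−1) = 0.06^(0.02500) = 0.932081
δ_res = (-14.5 + 1000) × 0.932081 − 1000 = 918.566 − 1000 = -81.43‰

-81.4‰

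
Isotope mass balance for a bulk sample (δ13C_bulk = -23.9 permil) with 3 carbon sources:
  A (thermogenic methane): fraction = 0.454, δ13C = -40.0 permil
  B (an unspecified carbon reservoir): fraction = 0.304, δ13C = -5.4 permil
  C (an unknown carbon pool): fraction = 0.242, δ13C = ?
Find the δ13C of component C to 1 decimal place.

-16.9 permil

Isotope mass balance: δ_bulk = Σ fᵢ·δᵢ.
-23.9 = 0.454×(-40.0) + 0.304×(-5.4) + 0.242×δ_C
0.242·δ_C = -23.9 − (-19.802) = -4.098
δ_C = -4.098 / 0.242 = -16.94 permil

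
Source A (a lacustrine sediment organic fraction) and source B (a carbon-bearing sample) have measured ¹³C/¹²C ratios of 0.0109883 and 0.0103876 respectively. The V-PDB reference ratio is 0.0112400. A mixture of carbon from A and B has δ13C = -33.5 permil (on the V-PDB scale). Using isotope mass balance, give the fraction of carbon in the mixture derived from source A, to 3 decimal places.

δ_A = (0.0109883/0.0112400 − 1)×1000 = (0.977607 − 1)×1000 = -22.393 permil
δ_B = (0.0103876/0.0112400 − 1)×1000 = (0.924164 − 1)×1000 = -75.836 permil
f_A = (δ_mix − δ_B)/(δ_A − δ_B) = (-33.5 − (-75.836))/(-22.393 − (-75.836))
f_A = 42.336 / 53.443 = 0.7922

0.792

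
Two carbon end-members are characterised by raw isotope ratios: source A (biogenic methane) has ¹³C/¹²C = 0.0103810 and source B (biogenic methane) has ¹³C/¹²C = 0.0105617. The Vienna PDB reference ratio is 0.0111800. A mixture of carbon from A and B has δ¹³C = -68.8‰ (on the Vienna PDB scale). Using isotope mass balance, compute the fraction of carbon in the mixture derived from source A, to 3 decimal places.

δ_A = (0.0103810/0.0111800 − 1)×1000 = (0.928533 − 1)×1000 = -71.467‰
δ_B = (0.0105617/0.0111800 − 1)×1000 = (0.944696 − 1)×1000 = -55.304‰
f_A = (δ_mix − δ_B)/(δ_A − δ_B) = (-68.8 − (-55.304))/(-71.467 − (-55.304))
f_A = -13.496 / -16.163 = 0.8350

0.835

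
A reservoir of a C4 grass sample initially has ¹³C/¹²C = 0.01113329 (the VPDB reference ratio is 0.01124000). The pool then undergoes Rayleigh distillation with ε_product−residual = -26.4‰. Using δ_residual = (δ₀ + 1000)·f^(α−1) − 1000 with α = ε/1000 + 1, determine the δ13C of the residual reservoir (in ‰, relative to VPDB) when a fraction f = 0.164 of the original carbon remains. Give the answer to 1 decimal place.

38.9‰

δ₀ = (0.01113329/0.01124000 − 1)×1000 = (0.990506 − 1)×1000 = -9.494‰
α − 1 = ε/1000 = -0.0264
f^(α−1) = 0.164^(-0.0264) = 1.048886
δ_res = (-9.494 + 1000) × 1.048886 − 1000 = 1038.928 − 1000 = 38.93‰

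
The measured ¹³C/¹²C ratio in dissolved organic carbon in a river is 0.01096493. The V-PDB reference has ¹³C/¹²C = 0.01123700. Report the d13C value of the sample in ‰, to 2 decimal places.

-24.21‰

d13C = (R_sample / R_standard − 1) × 1000
R_sample / R_standard = 0.01096493 / 0.01123700 = 0.975788
d13C = (0.975788 − 1) × 1000 = -24.212‰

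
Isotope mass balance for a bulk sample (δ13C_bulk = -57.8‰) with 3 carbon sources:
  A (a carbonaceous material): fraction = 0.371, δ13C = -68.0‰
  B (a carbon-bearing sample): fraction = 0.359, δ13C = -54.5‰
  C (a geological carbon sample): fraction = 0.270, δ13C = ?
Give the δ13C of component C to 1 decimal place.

-48.2‰

Isotope mass balance: δ_bulk = Σ fᵢ·δᵢ.
-57.8 = 0.371×(-68.0) + 0.359×(-54.5) + 0.270×δ_C
0.270·δ_C = -57.8 − (-44.794) = -13.006
δ_C = -13.006 / 0.270 = -48.17‰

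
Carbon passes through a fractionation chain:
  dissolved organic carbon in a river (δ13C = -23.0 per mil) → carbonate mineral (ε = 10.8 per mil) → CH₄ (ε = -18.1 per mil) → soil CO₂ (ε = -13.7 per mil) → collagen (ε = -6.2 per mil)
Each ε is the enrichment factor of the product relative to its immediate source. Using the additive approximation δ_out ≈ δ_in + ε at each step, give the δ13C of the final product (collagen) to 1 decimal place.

-50.2 per mil

step 1: δ ≈ -23.0 + (10.8) = -12.2 per mil
step 2: δ ≈ -12.2 + (-18.1) = -30.3 per mil
step 3: δ ≈ -30.3 + (-13.7) = -44.0 per mil
step 4: δ ≈ -44.0 + (-6.2) = -50.2 per mil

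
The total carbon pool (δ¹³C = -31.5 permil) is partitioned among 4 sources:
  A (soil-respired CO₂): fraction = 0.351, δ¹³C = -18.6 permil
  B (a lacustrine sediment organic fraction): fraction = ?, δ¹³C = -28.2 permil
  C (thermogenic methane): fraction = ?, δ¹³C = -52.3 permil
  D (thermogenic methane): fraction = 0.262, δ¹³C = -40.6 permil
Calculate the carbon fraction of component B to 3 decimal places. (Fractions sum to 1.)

Let f_B and f_C be the unknown fractions; fractions sum to 1 so f_B + f_C = 0.387.
Mass balance: Σ fᵢ·δᵢ = δ_bulk ⇒ f_B·(-28.2) + f_C·(-52.3) = -31.5 − (-17.166) = -14.334
Substitute f_C = 0.387 − f_B:
f_B·(-28.2 − -52.3) = -14.334 − 0.387×(-52.3) = 5.906
f_B = 5.906 / 24.1 = 0.2451

0.245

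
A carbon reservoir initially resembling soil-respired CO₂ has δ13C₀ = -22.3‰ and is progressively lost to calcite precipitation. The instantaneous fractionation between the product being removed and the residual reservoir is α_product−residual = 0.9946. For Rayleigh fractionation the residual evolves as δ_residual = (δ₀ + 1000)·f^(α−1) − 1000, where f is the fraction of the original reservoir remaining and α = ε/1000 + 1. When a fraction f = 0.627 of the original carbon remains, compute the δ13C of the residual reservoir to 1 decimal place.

Rayleigh residual: δ_res = (δ₀ + 1000)·f^(α−1) − 1000
α − 1 = -0.00540
f^(α−1) = 0.627^(-0.00540) = 1.002524
δ_res = (-22.3 + 1000) × 1.002524 − 1000 = 980.168 − 1000 = -19.83‰

-19.8‰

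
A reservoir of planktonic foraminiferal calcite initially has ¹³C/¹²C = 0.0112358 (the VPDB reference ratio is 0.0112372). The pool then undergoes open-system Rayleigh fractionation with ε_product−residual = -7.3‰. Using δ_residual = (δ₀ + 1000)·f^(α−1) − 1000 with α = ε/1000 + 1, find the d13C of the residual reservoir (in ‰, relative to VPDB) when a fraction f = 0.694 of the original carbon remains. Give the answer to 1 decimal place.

2.5‰

δ₀ = (0.0112358/0.0112372 − 1)×1000 = (0.999875 − 1)×1000 = -0.125‰
α − 1 = ε/1000 = -0.0073
f^(α−1) = 0.694^(-0.0073) = 1.002670
δ_res = (-0.125 + 1000) × 1.002670 − 1000 = 1002.545 − 1000 = 2.55‰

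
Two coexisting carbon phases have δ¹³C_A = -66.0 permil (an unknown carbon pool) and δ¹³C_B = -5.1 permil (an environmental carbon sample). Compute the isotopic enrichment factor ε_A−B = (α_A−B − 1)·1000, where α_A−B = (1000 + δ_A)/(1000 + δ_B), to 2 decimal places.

α_A−B = (1000 + -66.0) / (1000 + -5.1) = 934.0 / 994.9 = 0.938788
ε_A−B = (0.938788 − 1) × 1000 = -61.212 permil
(The approximation ε ≈ δ_A − δ_B would give -60.9 permil.)

-61.21 permil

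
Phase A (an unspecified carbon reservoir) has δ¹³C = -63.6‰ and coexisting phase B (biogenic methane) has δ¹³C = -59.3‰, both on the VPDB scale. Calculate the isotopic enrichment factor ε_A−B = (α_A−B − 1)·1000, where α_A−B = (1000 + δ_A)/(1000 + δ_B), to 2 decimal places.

-4.57‰

α_A−B = (1000 + -63.6) / (1000 + -59.3) = 936.4 / 940.7 = 0.995429
ε_A−B = (0.995429 − 1) × 1000 = -4.571‰
(The approximation ε ≈ δ_A − δ_B would give -4.3‰.)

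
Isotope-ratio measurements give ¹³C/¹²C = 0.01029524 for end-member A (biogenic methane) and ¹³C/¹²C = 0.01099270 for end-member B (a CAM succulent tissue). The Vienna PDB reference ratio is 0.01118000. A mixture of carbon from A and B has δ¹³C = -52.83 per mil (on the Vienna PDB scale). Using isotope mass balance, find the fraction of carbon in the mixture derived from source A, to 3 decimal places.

0.578

δ_A = (0.01029524/0.01118000 − 1)×1000 = (0.920862 − 1)×1000 = -79.138 per mil
δ_B = (0.01099270/0.01118000 − 1)×1000 = (0.983247 − 1)×1000 = -16.753 per mil
f_A = (δ_mix − δ_B)/(δ_A − δ_B) = (-52.83 − (-16.753))/(-79.138 − (-16.753))
f_A = -36.077 / -62.385 = 0.5783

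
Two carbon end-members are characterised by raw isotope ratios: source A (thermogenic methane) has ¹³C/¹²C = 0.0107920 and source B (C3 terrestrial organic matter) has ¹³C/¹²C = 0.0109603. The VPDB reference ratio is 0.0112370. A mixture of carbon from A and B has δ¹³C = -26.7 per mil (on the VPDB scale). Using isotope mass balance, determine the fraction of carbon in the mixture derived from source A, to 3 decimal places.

δ_A = (0.0107920/0.0112370 − 1)×1000 = (0.960399 − 1)×1000 = -39.601 per mil
δ_B = (0.0109603/0.0112370 − 1)×1000 = (0.975376 − 1)×1000 = -24.624 per mil
f_A = (δ_mix − δ_B)/(δ_A − δ_B) = (-26.7 − (-24.624))/(-39.601 − (-24.624))
f_A = -2.076 / -14.977 = 0.1386

0.139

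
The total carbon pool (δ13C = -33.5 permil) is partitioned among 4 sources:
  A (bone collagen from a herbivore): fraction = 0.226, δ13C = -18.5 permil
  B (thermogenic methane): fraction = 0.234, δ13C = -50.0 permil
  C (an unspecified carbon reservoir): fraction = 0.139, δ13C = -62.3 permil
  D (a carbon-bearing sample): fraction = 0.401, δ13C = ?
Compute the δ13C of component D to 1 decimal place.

-22.3 permil

Isotope mass balance: δ_bulk = Σ fᵢ·δᵢ.
-33.5 = 0.226×(-18.5) + 0.234×(-50.0) + 0.139×(-62.3) + 0.401×δ_D
0.401·δ_D = -33.5 − (-24.541) = -8.959
δ_D = -8.959 / 0.401 = -22.34 permil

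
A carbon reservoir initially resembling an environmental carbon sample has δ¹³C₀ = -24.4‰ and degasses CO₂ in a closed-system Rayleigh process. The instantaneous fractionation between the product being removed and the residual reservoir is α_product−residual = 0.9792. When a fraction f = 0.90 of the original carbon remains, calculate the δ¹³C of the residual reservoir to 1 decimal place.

-22.3‰

Rayleigh residual: δ_res = (δ₀ + 1000)·f^(α−1) − 1000
α − 1 = -0.02080
f^(α−1) = 0.90^(-0.02080) = 1.002194
δ_res = (-24.4 + 1000) × 1.002194 − 1000 = 977.740 − 1000 = -22.26‰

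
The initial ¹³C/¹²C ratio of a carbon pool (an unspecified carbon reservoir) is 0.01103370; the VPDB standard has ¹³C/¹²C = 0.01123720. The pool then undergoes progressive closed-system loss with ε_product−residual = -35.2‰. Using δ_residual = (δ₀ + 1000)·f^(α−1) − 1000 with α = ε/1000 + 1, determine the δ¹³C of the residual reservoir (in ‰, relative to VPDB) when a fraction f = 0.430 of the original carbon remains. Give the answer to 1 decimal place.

δ₀ = (0.01103370/0.01123720 − 1)×1000 = (0.981891 − 1)×1000 = -18.109‰
α − 1 = ε/1000 = -0.0352
f^(α−1) = 0.430^(-0.0352) = 1.030153
δ_res = (-18.109 + 1000) × 1.030153 − 1000 = 1011.498 − 1000 = 11.50‰

11.5‰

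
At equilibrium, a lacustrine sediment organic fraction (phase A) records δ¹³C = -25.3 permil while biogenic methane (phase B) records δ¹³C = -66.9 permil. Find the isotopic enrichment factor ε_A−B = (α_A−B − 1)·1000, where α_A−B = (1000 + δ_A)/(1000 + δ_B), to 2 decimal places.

44.58 permil

α_A−B = (1000 + -25.3) / (1000 + -66.9) = 974.7 / 933.1 = 1.044583
ε_A−B = (1.044583 − 1) × 1000 = 44.583 permil
(The approximation ε ≈ δ_A − δ_B would give 41.6 permil.)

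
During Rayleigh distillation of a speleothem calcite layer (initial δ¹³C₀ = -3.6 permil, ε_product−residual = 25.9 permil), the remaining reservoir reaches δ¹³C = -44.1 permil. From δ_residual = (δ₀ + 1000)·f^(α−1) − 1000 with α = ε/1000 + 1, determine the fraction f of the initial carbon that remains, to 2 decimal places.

α − 1 = ε/1000 = 0.0259
(δ_res + 1000)/(δ₀ + 1000) = (-44.1 + 1000)/(-3.6 + 1000) = 955.9/996.4 = 0.959354
f = 0.959354^(1/0.0259) = exp(ln(0.959354)/0.0259) = exp(-0.04150/0.0259)
f = exp(-1.6021) = 0.2015

0.20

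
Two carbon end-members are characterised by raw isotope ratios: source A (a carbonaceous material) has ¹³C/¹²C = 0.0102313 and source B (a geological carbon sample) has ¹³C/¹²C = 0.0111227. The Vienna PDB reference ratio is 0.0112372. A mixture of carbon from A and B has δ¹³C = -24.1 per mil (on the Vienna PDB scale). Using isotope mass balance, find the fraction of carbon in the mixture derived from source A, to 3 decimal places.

δ_A = (0.0102313/0.0112372 − 1)×1000 = (0.910485 − 1)×1000 = -89.515 per mil
δ_B = (0.0111227/0.0112372 − 1)×1000 = (0.989811 − 1)×1000 = -10.189 per mil
f_A = (δ_mix − δ_B)/(δ_A − δ_B) = (-24.1 − (-10.189))/(-89.515 − (-10.189))
f_A = -13.911 / -79.326 = 0.1754

0.175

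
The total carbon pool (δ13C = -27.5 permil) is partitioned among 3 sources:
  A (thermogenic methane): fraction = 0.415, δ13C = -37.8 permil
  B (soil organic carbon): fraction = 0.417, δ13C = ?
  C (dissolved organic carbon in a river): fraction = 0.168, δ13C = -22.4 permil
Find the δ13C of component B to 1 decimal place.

Isotope mass balance: δ_bulk = Σ fᵢ·δᵢ.
-27.5 = 0.415×(-37.8) + 0.417×δ_B + 0.168×(-22.4)
0.417·δ_B = -27.5 − (-19.450) = -8.050
δ_B = -8.050 / 0.417 = -19.30 permil

-19.3 permil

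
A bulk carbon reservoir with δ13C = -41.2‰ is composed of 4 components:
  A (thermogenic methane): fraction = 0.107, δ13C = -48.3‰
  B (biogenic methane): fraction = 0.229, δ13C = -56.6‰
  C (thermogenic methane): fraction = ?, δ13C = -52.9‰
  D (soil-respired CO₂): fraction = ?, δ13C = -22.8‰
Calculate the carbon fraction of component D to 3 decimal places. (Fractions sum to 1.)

Let f_D and f_C be the unknown fractions; fractions sum to 1 so f_D + f_C = 0.664.
Mass balance: Σ fᵢ·δᵢ = δ_bulk ⇒ f_D·(-22.8) + f_C·(-52.9) = -41.2 − (-18.130) = -23.071
Substitute f_C = 0.664 − f_D:
f_D·(-22.8 − -52.9) = -23.071 − 0.664×(-52.9) = 12.055
f_D = 12.055 / 30.1 = 0.4005

0.401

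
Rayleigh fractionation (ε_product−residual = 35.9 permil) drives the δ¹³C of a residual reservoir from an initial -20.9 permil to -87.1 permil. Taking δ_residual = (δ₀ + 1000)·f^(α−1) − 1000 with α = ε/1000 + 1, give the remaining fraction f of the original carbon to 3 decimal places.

α − 1 = ε/1000 = 0.0359
(δ_res + 1000)/(δ₀ + 1000) = (-87.1 + 1000)/(-20.9 + 1000) = 912.9/979.1 = 0.932387
f = 0.932387^(1/0.0359) = exp(ln(0.932387)/0.0359) = exp(-0.07001/0.0359)
f = exp(-1.9501) = 0.1423

0.142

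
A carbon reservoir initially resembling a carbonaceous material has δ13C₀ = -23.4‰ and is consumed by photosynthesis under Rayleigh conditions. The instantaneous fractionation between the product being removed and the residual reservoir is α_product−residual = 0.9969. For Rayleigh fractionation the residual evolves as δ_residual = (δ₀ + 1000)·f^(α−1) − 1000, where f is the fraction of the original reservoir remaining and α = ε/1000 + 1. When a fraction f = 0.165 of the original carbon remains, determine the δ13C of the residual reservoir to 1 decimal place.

Rayleigh residual: δ_res = (δ₀ + 1000)·f^(α−1) − 1000
α − 1 = -0.00310
f^(α−1) = 0.165^(-0.00310) = 1.005601
δ_res = (-23.4 + 1000) × 1.005601 − 1000 = 982.070 − 1000 = -17.93‰

-17.9‰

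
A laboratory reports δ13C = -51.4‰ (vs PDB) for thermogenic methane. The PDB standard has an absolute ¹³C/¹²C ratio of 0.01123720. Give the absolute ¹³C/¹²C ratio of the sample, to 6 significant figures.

0.0106596

R_sample = R_standard × (δ13C/1000 + 1)
R_sample = 0.01123720 × (-51.4/1000 + 1) = 0.01123720 × 0.948600
R_sample = 0.0106596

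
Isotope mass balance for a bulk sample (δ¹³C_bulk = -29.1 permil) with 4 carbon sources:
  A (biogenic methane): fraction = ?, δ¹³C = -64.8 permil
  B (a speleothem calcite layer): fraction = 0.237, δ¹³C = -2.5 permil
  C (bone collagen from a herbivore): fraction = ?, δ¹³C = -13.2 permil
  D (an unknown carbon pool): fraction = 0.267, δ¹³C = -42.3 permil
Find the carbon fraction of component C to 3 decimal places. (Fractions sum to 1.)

Let f_C and f_A be the unknown fractions; fractions sum to 1 so f_C + f_A = 0.496.
Mass balance: Σ fᵢ·δᵢ = δ_bulk ⇒ f_C·(-13.2) + f_A·(-64.8) = -29.1 − (-11.887) = -17.213
Substitute f_A = 0.496 − f_C:
f_C·(-13.2 − -64.8) = -17.213 − 0.496×(-64.8) = 14.927
f_C = 14.927 / 51.6 = 0.2893

0.289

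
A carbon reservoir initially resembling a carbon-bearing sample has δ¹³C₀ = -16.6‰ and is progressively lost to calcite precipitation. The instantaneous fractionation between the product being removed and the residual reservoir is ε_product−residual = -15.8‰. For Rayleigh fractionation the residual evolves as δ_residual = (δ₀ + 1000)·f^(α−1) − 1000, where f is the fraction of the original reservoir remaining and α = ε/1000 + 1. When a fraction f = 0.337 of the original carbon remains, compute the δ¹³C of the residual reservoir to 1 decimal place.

0.4‰

Rayleigh residual: δ_res = (δ₀ + 1000)·f^(α−1) − 1000
α = ε/1000 + 1 = 0.98420, so α − 1 = -0.01580
f^(α−1) = 0.337^(-0.01580) = 1.017334
δ_res = (-16.6 + 1000) × 1.017334 − 1000 = 1000.446 − 1000 = 0.45‰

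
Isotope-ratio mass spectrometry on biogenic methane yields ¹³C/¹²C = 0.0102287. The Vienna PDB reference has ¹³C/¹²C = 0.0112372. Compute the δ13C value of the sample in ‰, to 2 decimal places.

-89.75‰

δ13C = (R_sample / R_standard − 1) × 1000
R_sample / R_standard = 0.0102287 / 0.0112372 = 0.910253
δ13C = (0.910253 − 1) × 1000 = -89.747‰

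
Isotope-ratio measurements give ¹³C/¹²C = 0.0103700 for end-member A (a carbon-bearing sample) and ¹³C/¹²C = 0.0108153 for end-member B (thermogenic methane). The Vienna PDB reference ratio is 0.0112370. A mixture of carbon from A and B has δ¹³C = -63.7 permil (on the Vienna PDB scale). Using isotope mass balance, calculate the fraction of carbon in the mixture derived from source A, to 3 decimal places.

δ_A = (0.0103700/0.0112370 − 1)×1000 = (0.922844 − 1)×1000 = -77.156 permil
δ_B = (0.0108153/0.0112370 − 1)×1000 = (0.962472 − 1)×1000 = -37.528 permil
f_A = (δ_mix − δ_B)/(δ_A − δ_B) = (-63.7 − (-37.528))/(-77.156 − (-37.528))
f_A = -26.172 / -39.628 = 0.6604

0.660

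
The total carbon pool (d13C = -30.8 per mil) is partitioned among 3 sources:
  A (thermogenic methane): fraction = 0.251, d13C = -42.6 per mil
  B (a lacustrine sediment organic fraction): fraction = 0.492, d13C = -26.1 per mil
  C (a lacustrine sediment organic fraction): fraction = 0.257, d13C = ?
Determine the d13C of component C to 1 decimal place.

Isotope mass balance: δ_bulk = Σ fᵢ·δᵢ.
-30.8 = 0.251×(-42.6) + 0.492×(-26.1) + 0.257×δ_C
0.257·δ_C = -30.8 − (-23.534) = -7.266
δ_C = -7.266 / 0.257 = -28.27 per mil

-28.3 per mil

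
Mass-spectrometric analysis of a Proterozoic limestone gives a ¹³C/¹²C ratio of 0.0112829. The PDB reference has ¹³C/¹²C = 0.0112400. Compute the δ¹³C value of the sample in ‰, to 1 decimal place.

δ¹³C = (R_sample / R_standard − 1) × 1000
R_sample / R_standard = 0.0112829 / 0.0112400 = 1.003817
δ¹³C = (1.003817 − 1) × 1000 = 3.82‰

3.8‰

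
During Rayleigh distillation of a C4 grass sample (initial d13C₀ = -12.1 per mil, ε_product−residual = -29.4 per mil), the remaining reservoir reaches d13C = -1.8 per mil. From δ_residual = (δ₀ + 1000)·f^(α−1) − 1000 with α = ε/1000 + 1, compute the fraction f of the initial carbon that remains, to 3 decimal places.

α − 1 = ε/1000 = -0.0294
(δ_res + 1000)/(δ₀ + 1000) = (-1.8 + 1000)/(-12.1 + 1000) = 998.2/987.9 = 1.010426
f = 1.010426^(1/-0.0294) = exp(ln(1.010426)/-0.0294) = exp(0.01037/-0.0294)
f = exp(-0.3528) = 0.7027

0.703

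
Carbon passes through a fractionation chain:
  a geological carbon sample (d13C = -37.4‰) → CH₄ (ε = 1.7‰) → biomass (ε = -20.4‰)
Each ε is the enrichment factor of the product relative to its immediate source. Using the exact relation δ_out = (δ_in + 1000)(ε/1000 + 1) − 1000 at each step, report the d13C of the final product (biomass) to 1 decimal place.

-55.4‰

step 1: δ = (-37.40 + 1000)·(1.7/1000 + 1) − 1000 = -35.76‰
step 2: δ = (-35.76 + 1000)·(-20.4/1000 + 1) − 1000 = -55.43‰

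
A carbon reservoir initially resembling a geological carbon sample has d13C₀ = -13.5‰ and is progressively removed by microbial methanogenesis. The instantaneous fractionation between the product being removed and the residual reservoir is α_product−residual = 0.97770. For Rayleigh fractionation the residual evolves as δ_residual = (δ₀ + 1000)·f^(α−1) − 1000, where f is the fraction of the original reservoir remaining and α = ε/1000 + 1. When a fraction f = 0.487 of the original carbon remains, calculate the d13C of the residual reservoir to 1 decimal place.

2.5‰

Rayleigh residual: δ_res = (δ₀ + 1000)·f^(α−1) − 1000
α − 1 = -0.02230
f^(α−1) = 0.487^(-0.02230) = 1.016174
δ_res = (-13.5 + 1000) × 1.016174 − 1000 = 1002.456 − 1000 = 2.46‰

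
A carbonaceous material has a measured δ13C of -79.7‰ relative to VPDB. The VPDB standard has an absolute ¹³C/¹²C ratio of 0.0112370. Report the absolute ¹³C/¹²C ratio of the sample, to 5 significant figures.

0.010341

R_sample = R_standard × (δ13C/1000 + 1)
R_sample = 0.0112370 × (-79.7/1000 + 1) = 0.0112370 × 0.920300
R_sample = 0.0103414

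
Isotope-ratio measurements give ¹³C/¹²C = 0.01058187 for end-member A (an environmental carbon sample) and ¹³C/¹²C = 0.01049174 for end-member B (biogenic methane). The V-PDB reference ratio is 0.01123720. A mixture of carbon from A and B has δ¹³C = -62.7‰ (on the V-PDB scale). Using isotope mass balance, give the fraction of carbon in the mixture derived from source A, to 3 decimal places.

0.454

δ_A = (0.01058187/0.01123720 − 1)×1000 = (0.941682 − 1)×1000 = -58.318‰
δ_B = (0.01049174/0.01123720 − 1)×1000 = (0.933661 − 1)×1000 = -66.339‰
f_A = (δ_mix − δ_B)/(δ_A − δ_B) = (-62.7 − (-66.339))/(-58.318 − (-66.339))
f_A = 3.639 / 8.021 = 0.4537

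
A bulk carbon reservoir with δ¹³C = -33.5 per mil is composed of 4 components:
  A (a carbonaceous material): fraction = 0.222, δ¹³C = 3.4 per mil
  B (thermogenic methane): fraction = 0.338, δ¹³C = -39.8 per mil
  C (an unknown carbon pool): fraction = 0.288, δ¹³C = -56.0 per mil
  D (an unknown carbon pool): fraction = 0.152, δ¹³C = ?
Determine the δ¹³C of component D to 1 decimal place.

-30.8 per mil

Isotope mass balance: δ_bulk = Σ fᵢ·δᵢ.
-33.5 = 0.222×(3.4) + 0.338×(-39.8) + 0.288×(-56.0) + 0.152×δ_D
0.152·δ_D = -33.5 − (-28.826) = -4.674
δ_D = -4.674 / 0.152 = -30.75 per mil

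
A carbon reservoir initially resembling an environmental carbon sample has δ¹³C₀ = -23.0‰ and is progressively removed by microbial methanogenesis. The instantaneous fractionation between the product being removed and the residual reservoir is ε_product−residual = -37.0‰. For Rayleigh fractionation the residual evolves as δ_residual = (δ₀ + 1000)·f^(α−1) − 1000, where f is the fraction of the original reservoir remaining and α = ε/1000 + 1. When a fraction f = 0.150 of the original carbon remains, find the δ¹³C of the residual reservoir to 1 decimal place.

48.0‰

Rayleigh residual: δ_res = (δ₀ + 1000)·f^(α−1) − 1000
α = ε/1000 + 1 = 0.96300, so α − 1 = -0.03700
f^(α−1) = 0.150^(-0.03700) = 1.072716
δ_res = (-23.0 + 1000) × 1.072716 − 1000 = 1048.043 − 1000 = 48.04‰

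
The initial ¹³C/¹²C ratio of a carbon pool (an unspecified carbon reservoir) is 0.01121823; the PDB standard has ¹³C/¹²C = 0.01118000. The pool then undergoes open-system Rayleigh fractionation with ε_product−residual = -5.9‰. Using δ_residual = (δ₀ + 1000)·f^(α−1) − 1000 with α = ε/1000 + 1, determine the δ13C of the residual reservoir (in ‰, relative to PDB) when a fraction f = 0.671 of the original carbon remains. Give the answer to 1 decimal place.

δ₀ = (0.01121823/0.01118000 − 1)×1000 = (1.003419 − 1)×1000 = 3.419‰
α − 1 = ε/1000 = -0.0059
f^(α−1) = 0.671^(-0.0059) = 1.002357
δ_res = (3.419 + 1000) × 1.002357 − 1000 = 1005.784 − 1000 = 5.78‰

5.8‰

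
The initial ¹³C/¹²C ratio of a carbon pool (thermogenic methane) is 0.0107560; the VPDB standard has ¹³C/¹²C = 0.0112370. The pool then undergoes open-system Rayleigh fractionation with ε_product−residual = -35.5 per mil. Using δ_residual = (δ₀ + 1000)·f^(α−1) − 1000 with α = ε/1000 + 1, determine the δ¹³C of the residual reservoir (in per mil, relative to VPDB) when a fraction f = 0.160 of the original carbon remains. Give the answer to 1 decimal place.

21.5 per mil

δ₀ = (0.0107560/0.0112370 − 1)×1000 = (0.957195 − 1)×1000 = -42.805 per mil
α − 1 = ε/1000 = -0.0355
f^(α−1) = 0.160^(-0.0355) = 1.067219
δ_res = (-42.805 + 1000) × 1.067219 − 1000 = 1021.537 − 1000 = 21.54 per mil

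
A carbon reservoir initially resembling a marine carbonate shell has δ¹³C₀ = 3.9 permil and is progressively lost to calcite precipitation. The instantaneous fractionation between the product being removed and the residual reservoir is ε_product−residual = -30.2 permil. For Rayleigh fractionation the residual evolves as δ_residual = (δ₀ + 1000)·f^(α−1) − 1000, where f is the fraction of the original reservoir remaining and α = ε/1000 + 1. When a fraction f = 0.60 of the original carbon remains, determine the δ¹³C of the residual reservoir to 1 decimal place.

Rayleigh residual: δ_res = (δ₀ + 1000)·f^(α−1) − 1000
α = ε/1000 + 1 = 0.96980, so α − 1 = -0.03020
f^(α−1) = 0.60^(-0.03020) = 1.015547
δ_res = (3.9 + 1000) × 1.015547 − 1000 = 1019.507 − 1000 = 19.51 permil

19.5 permil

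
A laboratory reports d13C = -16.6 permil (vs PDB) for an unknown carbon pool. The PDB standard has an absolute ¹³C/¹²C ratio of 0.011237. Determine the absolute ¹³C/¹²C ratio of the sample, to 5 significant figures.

R_sample = R_standard × (d13C/1000 + 1)
R_sample = 0.011237 × (-16.6/1000 + 1) = 0.011237 × 0.983400
R_sample = 0.0110505

0.011050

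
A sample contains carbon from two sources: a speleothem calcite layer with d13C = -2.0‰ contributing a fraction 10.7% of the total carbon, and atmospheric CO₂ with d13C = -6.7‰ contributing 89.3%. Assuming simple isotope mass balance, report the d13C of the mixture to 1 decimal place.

δ_mix = f_A·δ_A + f_B·δ_B
δ_mix = 0.107 × (-2.0) + 0.893 × (-6.7)
δ_mix = -0.21 + -5.98 = -6.20‰

-6.2‰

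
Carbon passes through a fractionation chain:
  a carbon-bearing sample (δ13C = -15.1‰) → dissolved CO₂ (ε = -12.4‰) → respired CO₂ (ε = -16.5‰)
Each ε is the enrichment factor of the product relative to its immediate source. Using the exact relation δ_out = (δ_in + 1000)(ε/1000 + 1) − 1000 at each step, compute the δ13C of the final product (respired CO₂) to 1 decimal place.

-43.4‰

step 1: δ = (-15.10 + 1000)·(-12.4/1000 + 1) − 1000 = -27.31‰
step 2: δ = (-27.31 + 1000)·(-16.5/1000 + 1) − 1000 = -43.36‰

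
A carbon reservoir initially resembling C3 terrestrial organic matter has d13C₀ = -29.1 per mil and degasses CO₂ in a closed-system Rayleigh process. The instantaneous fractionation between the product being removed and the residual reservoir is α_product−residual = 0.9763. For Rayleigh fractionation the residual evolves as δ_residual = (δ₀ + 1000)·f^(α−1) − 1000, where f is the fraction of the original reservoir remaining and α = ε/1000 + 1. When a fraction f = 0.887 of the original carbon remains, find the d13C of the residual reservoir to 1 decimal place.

-26.3 per mil

Rayleigh residual: δ_res = (δ₀ + 1000)·f^(α−1) − 1000
α − 1 = -0.02370
f^(α−1) = 0.887^(-0.02370) = 1.002846
δ_res = (-29.1 + 1000) × 1.002846 − 1000 = 973.663 − 1000 = -26.34 per mil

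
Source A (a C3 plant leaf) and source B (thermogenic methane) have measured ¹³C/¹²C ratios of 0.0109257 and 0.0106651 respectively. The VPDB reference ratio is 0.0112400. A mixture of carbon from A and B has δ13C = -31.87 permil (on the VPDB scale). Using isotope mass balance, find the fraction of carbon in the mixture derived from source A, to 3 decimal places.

δ_A = (0.0109257/0.0112400 − 1)×1000 = (0.972037 − 1)×1000 = -27.963 permil
δ_B = (0.0106651/0.0112400 − 1)×1000 = (0.948852 − 1)×1000 = -51.148 permil
f_A = (δ_mix − δ_B)/(δ_A − δ_B) = (-31.87 − (-51.148))/(-27.963 − (-51.148))
f_A = 19.278 / 23.185 = 0.8315

0.831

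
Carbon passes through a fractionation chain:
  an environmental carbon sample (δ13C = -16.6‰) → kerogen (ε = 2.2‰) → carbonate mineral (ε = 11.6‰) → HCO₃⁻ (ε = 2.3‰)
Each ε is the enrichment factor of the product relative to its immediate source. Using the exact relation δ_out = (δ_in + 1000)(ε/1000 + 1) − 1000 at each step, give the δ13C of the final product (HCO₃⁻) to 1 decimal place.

-0.7‰

step 1: δ = (-16.60 + 1000)·(2.2/1000 + 1) − 1000 = -14.44‰
step 2: δ = (-14.44 + 1000)·(11.6/1000 + 1) − 1000 = -3.00‰
step 3: δ = (-3.00 + 1000)·(2.3/1000 + 1) − 1000 = -0.71‰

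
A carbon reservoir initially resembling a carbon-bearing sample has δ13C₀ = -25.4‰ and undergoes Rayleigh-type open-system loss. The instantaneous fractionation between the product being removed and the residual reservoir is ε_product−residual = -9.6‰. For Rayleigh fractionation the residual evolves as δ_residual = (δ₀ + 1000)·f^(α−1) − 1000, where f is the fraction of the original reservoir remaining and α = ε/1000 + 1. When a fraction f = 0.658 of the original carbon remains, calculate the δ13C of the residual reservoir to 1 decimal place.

-21.5‰

Rayleigh residual: δ_res = (δ₀ + 1000)·f^(α−1) − 1000
α = ε/1000 + 1 = 0.99040, so α − 1 = -0.00960
f^(α−1) = 0.658^(-0.00960) = 1.004026
δ_res = (-25.4 + 1000) × 1.004026 − 1000 = 978.524 − 1000 = -21.48‰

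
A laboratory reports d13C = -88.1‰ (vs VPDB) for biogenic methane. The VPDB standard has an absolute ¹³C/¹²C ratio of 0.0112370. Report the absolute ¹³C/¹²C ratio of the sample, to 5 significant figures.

R_sample = R_standard × (d13C/1000 + 1)
R_sample = 0.0112370 × (-88.1/1000 + 1) = 0.0112370 × 0.911900
R_sample = 0.0102470

0.010247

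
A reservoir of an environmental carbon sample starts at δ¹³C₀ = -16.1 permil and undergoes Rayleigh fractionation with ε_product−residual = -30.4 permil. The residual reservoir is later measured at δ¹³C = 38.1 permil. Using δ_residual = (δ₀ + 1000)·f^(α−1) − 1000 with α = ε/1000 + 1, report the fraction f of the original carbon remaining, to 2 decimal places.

0.17

α − 1 = ε/1000 = -0.0304
(δ_res + 1000)/(δ₀ + 1000) = (38.1 + 1000)/(-16.1 + 1000) = 1038.1/983.9 = 1.055087
f = 1.055087^(1/-0.0304) = exp(ln(1.055087)/-0.0304) = exp(0.05362/-0.0304)
f = exp(-1.7639) = 0.1714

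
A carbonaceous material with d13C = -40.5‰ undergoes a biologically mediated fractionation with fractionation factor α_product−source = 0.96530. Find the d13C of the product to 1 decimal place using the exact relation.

-73.8‰

δ_product = (δ_source + 1000)·α − 1000
δ_product = (-40.5 + 1000) × 0.96530 − 1000
δ_product = 926.205 − 1000 = -73.79‰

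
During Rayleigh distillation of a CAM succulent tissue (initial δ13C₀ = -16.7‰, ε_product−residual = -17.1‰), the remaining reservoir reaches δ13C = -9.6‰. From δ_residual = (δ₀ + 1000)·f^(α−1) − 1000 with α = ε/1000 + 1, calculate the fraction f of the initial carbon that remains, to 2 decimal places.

0.66

α − 1 = ε/1000 = -0.0171
(δ_res + 1000)/(δ₀ + 1000) = (-9.6 + 1000)/(-16.7 + 1000) = 990.4/983.3 = 1.007221
f = 1.007221^(1/-0.0171) = exp(ln(1.007221)/-0.0171) = exp(0.00719/-0.0171)
f = exp(-0.4207) = 0.6566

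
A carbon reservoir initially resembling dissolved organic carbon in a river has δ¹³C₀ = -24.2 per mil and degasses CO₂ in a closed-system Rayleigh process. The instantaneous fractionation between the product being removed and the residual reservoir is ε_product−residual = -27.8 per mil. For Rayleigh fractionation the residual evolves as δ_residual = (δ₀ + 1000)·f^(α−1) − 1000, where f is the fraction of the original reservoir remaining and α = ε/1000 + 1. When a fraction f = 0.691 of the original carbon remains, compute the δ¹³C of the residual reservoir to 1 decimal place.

Rayleigh residual: δ_res = (δ₀ + 1000)·f^(α−1) − 1000
α = ε/1000 + 1 = 0.97220, so α − 1 = -0.02780
f^(α−1) = 0.691^(-0.02780) = 1.010328
δ_res = (-24.2 + 1000) × 1.010328 − 1000 = 985.878 − 1000 = -14.12 per mil

-14.1 per mil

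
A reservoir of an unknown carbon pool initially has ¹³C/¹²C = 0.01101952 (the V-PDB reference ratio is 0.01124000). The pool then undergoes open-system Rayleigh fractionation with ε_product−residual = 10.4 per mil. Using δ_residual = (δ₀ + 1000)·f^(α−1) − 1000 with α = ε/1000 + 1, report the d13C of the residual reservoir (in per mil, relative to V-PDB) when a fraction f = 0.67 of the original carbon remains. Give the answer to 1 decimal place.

δ₀ = (0.01101952/0.01124000 − 1)×1000 = (0.980384 − 1)×1000 = -19.616 per mil
α − 1 = ε/1000 = 0.0104
f^(α−1) = 0.67^(0.0104) = 0.995844
δ_res = (-19.616 + 1000) × 0.995844 − 1000 = 976.310 − 1000 = -23.69 per mil

-23.7 per mil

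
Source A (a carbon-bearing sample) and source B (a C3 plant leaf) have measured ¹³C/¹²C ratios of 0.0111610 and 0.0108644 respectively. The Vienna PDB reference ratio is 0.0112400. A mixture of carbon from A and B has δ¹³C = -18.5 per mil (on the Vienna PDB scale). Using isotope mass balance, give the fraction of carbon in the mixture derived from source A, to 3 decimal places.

0.565

δ_A = (0.0111610/0.0112400 − 1)×1000 = (0.992972 − 1)×1000 = -7.028 per mil
δ_B = (0.0108644/0.0112400 − 1)×1000 = (0.966584 − 1)×1000 = -33.416 per mil
f_A = (δ_mix − δ_B)/(δ_A − δ_B) = (-18.5 − (-33.416))/(-7.028 − (-33.416))
f_A = 14.916 / 26.388 = 0.5653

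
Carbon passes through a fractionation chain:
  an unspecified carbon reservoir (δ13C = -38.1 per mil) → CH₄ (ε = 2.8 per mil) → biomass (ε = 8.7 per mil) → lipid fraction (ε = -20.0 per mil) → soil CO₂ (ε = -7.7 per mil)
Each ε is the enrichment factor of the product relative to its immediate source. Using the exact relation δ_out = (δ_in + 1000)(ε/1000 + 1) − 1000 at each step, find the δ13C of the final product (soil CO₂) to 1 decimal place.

-53.8 per mil

step 1: δ = (-38.10 + 1000)·(2.8/1000 + 1) − 1000 = -35.41 per mil
step 2: δ = (-35.41 + 1000)·(8.7/1000 + 1) − 1000 = -27.01 per mil
step 3: δ = (-27.01 + 1000)·(-20.0/1000 + 1) − 1000 = -46.47 per mil
step 4: δ = (-46.47 + 1000)·(-7.7/1000 + 1) − 1000 = -53.82 per mil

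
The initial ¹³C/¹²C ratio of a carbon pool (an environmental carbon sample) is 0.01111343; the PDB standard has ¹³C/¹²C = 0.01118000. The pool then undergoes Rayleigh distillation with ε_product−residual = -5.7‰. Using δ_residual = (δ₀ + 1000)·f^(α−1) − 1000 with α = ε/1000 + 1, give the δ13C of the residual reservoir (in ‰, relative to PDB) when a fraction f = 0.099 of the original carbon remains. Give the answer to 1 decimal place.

δ₀ = (0.01111343/0.01118000 − 1)×1000 = (0.994046 − 1)×1000 = -5.954‰
α − 1 = ε/1000 = -0.0057
f^(α−1) = 0.099^(-0.0057) = 1.013269
δ_res = (-5.954 + 1000) × 1.013269 − 1000 = 1007.236 − 1000 = 7.24‰

7.2‰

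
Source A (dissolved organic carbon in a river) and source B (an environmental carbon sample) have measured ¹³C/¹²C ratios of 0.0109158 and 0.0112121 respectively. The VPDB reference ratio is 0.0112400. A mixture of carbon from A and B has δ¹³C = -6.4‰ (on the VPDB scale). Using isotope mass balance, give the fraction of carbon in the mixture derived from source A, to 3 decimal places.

δ_A = (0.0109158/0.0112400 − 1)×1000 = (0.971157 − 1)×1000 = -28.843‰
δ_B = (0.0112121/0.0112400 − 1)×1000 = (0.997518 − 1)×1000 = -2.482‰
f_A = (δ_mix − δ_B)/(δ_A − δ_B) = (-6.4 − (-2.482))/(-28.843 − (-2.482))
f_A = -3.918 / -26.361 = 0.1486

0.149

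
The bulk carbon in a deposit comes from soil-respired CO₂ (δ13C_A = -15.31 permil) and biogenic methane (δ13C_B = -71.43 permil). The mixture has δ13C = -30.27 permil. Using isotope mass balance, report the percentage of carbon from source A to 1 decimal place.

δ_mix = f_A·δ_A + (1 − f_A)·δ_B  ⇒  f_A = (δ_mix − δ_B)/(δ_A − δ_B)
f_A = (-30.27 − (-71.43)) / (-15.31 − (-71.43))
f_A = 41.16 / 56.12 = 0.7334

73.3%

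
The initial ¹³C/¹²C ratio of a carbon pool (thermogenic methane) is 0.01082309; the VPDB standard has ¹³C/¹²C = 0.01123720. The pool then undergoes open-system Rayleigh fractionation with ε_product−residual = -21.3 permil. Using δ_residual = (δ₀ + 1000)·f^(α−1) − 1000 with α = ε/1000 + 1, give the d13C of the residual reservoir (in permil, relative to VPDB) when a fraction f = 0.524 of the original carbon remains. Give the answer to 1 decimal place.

-23.5 permil

δ₀ = (0.01082309/0.01123720 − 1)×1000 = (0.963148 − 1)×1000 = -36.852 permil
α − 1 = ε/1000 = -0.0213
f^(α−1) = 0.524^(-0.0213) = 1.013861
δ_res = (-36.852 + 1000) × 1.013861 − 1000 = 976.498 − 1000 = -23.50 permil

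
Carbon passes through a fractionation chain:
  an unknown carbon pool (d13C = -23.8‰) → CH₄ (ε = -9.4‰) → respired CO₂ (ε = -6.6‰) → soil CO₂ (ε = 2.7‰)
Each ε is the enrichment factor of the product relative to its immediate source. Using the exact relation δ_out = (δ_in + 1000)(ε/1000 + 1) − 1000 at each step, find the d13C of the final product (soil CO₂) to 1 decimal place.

step 1: δ = (-23.80 + 1000)·(-9.4/1000 + 1) − 1000 = -32.98‰
step 2: δ = (-32.98 + 1000)·(-6.6/1000 + 1) − 1000 = -39.36‰
step 3: δ = (-39.36 + 1000)·(2.7/1000 + 1) − 1000 = -36.76‰

-36.8‰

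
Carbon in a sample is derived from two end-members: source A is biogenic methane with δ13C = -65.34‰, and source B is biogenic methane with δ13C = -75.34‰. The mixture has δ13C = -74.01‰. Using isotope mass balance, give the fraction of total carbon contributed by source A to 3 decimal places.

0.133

δ_mix = f_A·δ_A + (1 − f_A)·δ_B  ⇒  f_A = (δ_mix − δ_B)/(δ_A − δ_B)
f_A = (-74.01 − (-75.34)) / (-65.34 − (-75.34))
f_A = 1.33 / 10.00 = 0.1330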